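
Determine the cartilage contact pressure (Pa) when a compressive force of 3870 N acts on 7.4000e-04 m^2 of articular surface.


P = F / A
P = 3870 / 7.4000e-04
P = 5.2297e+06


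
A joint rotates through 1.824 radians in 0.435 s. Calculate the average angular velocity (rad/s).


omega = delta_theta / delta_t
omega = 1.824 / 0.435
omega = 4.1931


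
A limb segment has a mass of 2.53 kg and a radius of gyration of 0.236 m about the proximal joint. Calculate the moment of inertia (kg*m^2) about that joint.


I = m * k^2
I = 2.53 * 0.236^2
k^2 = 0.0557
I = 0.1409


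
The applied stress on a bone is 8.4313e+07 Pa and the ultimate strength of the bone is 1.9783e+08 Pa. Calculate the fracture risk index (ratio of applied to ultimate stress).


FRI = applied / ultimate
FRI = 8.4313e+07 / 1.9783e+08
FRI = 0.4262


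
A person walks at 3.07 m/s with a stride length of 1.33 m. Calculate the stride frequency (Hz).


f = v / stride_length
f = 3.07 / 1.33
f = 2.3083


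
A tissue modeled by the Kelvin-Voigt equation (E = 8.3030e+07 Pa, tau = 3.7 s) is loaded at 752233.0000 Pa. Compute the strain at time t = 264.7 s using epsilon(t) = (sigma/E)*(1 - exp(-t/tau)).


epsilon(t) = (sigma/E) * (1 - exp(-t/tau))
sigma/E = 752233.0000 / 8.3030e+07 = 0.0091
exp(-t/tau) = exp(-264.7 / 3.7) = 8.5180e-32
epsilon = 0.0091 * (1 - 8.5180e-32)
epsilon = 0.0091


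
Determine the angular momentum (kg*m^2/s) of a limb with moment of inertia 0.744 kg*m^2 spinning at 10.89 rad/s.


L = I * omega
L = 0.744 * 10.89
L = 8.1022


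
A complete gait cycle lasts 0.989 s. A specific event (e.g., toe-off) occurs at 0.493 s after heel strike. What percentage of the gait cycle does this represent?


pct = (event_time / cycle_time) * 100
pct = (0.493 / 0.989) * 100
ratio = 0.4985
pct = 49.8483


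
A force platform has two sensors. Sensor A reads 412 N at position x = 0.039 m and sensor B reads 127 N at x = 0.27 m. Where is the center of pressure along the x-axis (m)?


COP_x = (F1*x1 + F2*x2) / (F1 + F2)
COP_x = (412*0.039 + 127*0.27) / (412 + 127)
Numerator = 50.3580
Denominator = 539
COP_x = 0.0934


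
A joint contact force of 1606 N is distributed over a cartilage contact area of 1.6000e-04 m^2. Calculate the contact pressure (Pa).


P = F / A
P = 1606 / 1.6000e-04
P = 1.0038e+07


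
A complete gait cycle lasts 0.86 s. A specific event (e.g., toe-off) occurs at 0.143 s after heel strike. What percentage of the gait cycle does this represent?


pct = (event_time / cycle_time) * 100
pct = (0.143 / 0.86) * 100
ratio = 0.1663
pct = 16.6279


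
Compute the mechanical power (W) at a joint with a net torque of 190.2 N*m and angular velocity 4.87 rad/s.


P = M * omega
P = 190.2 * 4.87
P = 926.2740


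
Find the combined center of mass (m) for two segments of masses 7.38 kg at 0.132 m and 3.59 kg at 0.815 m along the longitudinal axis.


COM = (m1*x1 + m2*x2) / (m1 + m2)
COM = (7.38*0.132 + 3.59*0.815) / (7.38 + 3.59)
Numerator = 3.9000
Denominator = 10.9700
COM = 0.3555


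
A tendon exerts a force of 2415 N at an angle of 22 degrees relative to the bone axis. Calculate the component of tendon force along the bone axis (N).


F_eff = F_tendon * cos(theta)
theta = 22 deg = 0.3840 rad
cos(theta) = 0.9272
F_eff = 2415 * 0.9272
F_eff = 2239.1490


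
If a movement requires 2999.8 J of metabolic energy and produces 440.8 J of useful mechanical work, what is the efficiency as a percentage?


eta = (W_mech / E_meta) * 100
eta = (440.8 / 2999.8) * 100
ratio = 0.1469
eta = 14.6943


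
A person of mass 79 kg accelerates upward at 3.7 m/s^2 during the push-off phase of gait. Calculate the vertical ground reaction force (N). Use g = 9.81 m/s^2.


GRF = m * (g + a)
GRF = 79 * (9.81 + 3.7)
GRF = 79 * 13.5100
GRF = 1067.2900


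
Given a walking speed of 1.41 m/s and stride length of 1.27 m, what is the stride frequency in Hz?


f = v / stride_length
f = 1.41 / 1.27
f = 1.1102


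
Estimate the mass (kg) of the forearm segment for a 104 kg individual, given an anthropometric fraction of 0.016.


m_segment = body_mass * fraction
m_segment = 104 * 0.016
m_segment = 1.6640


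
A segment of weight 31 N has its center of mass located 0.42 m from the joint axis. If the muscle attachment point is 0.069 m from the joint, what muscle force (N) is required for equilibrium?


F_muscle = W * d_load / d_muscle
F_muscle = 31 * 0.42 / 0.069
Numerator = 13.0200
F_muscle = 188.6957


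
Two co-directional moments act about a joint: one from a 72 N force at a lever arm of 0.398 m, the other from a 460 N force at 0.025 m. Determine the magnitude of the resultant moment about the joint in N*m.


M = F1 * d1 + F2 * d2
M = 72 * 0.398 + 460 * 0.025
M = 28.6560 + 11.5000
M = 40.1560


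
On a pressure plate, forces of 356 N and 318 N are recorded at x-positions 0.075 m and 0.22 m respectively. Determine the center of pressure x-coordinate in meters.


COP_x = (F1*x1 + F2*x2) / (F1 + F2)
COP_x = (356*0.075 + 318*0.22) / (356 + 318)
Numerator = 96.6600
Denominator = 674
COP_x = 0.1434


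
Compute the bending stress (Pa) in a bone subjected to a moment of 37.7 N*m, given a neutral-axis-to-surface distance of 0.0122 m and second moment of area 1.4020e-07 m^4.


sigma = M * c / I
sigma = 37.7 * 0.0122 / 1.4020e-07
M * c = 0.4599
sigma = 3.2806e+06


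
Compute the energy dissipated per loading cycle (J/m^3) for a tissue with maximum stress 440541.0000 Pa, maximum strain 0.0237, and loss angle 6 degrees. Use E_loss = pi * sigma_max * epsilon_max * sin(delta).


E_loss = pi * sigma_max * epsilon_max * sin(delta)
delta = 6 deg = 0.1047 rad
sin(delta) = 0.1045
E_loss = pi * 440541.0000 * 0.0237 * 0.1045
E_loss = 3428.6181


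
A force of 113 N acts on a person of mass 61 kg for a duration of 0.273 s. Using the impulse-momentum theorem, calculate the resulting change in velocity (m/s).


J = F * dt = 113 * 0.273 = 30.8490 N*s
delta_v = J / m
delta_v = 30.8490 / 61
delta_v = 0.5057


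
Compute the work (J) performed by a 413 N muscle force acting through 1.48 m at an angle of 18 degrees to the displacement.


W = F * d * cos(theta)
theta = 18 deg = 0.3142 rad
cos(theta) = 0.9511
W = 413 * 1.48 * 0.9511
W = 581.3238


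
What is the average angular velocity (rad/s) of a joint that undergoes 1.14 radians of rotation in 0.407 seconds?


omega = delta_theta / delta_t
omega = 1.14 / 0.407
omega = 2.8010


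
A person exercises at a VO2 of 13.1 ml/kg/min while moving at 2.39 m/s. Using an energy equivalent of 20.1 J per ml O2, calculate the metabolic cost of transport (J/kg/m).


Power per kg = VO2 * 20.1 / 60
Power per kg = 13.1 * 20.1 / 60 = 4.3885 W/kg
Cost = power_per_kg / speed
Cost = 4.3885 / 2.39
Cost = 1.8362


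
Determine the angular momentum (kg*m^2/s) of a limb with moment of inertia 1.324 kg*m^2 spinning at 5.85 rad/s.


L = I * omega
L = 1.324 * 5.85
L = 7.7454


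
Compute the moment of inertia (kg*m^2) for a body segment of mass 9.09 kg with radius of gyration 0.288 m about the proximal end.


I = m * k^2
I = 9.09 * 0.288^2
k^2 = 0.0829
I = 0.7540


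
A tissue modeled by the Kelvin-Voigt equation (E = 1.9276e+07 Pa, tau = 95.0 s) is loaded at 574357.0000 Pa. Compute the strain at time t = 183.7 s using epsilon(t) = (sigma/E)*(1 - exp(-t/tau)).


epsilon(t) = (sigma/E) * (1 - exp(-t/tau))
sigma/E = 574357.0000 / 1.9276e+07 = 0.0298
exp(-t/tau) = exp(-183.7 / 95.0) = 0.1446
epsilon = 0.0298 * (1 - 0.1446)
epsilon = 0.0255


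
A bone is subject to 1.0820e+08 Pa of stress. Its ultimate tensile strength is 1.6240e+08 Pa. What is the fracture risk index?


FRI = applied / ultimate
FRI = 1.0820e+08 / 1.6240e+08
FRI = 0.6663


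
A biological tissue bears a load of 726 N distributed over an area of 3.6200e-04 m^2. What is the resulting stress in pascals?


stress = F / A
stress = 726 / 3.6200e-04
stress = 2.0055e+06


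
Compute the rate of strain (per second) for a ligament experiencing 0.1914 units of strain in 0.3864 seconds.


strain_rate = delta_strain / delta_t
strain_rate = 0.1914 / 0.3864
strain_rate = 0.4953


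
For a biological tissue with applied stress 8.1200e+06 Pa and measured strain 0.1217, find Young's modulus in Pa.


E = stress / strain
E = 8.1200e+06 / 0.1217
E = 6.6721e+07


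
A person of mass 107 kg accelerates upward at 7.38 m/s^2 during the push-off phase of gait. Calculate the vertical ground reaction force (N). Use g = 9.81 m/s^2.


GRF = m * (g + a)
GRF = 107 * (9.81 + 7.38)
GRF = 107 * 17.1900
GRF = 1839.3300


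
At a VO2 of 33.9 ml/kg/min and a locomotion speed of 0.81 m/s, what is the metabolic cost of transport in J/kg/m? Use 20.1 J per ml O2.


Power per kg = VO2 * 20.1 / 60
Power per kg = 33.9 * 20.1 / 60 = 11.3565 W/kg
Cost = power_per_kg / speed
Cost = 11.3565 / 0.81
Cost = 14.0204


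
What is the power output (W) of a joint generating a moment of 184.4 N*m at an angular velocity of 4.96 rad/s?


P = M * omega
P = 184.4 * 4.96
P = 914.6240


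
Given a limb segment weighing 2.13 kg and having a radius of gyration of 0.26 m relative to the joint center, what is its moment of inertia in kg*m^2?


I = m * k^2
I = 2.13 * 0.26^2
k^2 = 0.0676
I = 0.1440


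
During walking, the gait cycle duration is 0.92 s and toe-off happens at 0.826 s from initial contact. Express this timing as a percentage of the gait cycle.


pct = (event_time / cycle_time) * 100
pct = (0.826 / 0.92) * 100
ratio = 0.8978
pct = 89.7826


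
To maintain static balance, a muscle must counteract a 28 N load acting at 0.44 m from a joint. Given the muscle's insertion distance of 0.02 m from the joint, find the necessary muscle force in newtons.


F_muscle = W * d_load / d_muscle
F_muscle = 28 * 0.44 / 0.02
Numerator = 12.3200
F_muscle = 616.0000


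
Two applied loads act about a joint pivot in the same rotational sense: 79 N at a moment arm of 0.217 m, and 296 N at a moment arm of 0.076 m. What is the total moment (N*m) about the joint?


M = F1 * d1 + F2 * d2
M = 79 * 0.217 + 296 * 0.076
M = 17.1430 + 22.4960
M = 39.6390


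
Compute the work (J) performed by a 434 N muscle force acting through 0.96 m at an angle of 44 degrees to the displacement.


W = F * d * cos(theta)
theta = 44 deg = 0.7679 rad
cos(theta) = 0.7193
W = 434 * 0.96 * 0.7193
W = 299.7057


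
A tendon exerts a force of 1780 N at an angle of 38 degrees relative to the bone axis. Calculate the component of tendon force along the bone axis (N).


F_eff = F_tendon * cos(theta)
theta = 38 deg = 0.6632 rad
cos(theta) = 0.7880
F_eff = 1780 * 0.7880
F_eff = 1402.6591


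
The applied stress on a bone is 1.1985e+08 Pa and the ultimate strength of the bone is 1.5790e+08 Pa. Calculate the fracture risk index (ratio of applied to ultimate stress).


FRI = applied / ultimate
FRI = 1.1985e+08 / 1.5790e+08
FRI = 0.7590


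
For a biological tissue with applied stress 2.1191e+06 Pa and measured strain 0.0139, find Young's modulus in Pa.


E = stress / strain
E = 2.1191e+06 / 0.0139
E = 1.5245e+08


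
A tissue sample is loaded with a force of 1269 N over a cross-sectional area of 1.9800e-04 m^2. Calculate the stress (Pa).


stress = F / A
stress = 1269 / 1.9800e-04
stress = 6.4091e+06


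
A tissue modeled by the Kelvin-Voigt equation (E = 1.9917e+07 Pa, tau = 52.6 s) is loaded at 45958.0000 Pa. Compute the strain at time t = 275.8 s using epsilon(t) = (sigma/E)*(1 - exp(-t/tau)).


epsilon(t) = (sigma/E) * (1 - exp(-t/tau))
sigma/E = 45958.0000 / 1.9917e+07 = 0.0023
exp(-t/tau) = exp(-275.8 / 52.6) = 0.0053
epsilon = 0.0023 * (1 - 0.0053)
epsilon = 0.0023


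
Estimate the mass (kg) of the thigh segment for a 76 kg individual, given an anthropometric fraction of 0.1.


m_segment = body_mass * fraction
m_segment = 76 * 0.1
m_segment = 7.6000


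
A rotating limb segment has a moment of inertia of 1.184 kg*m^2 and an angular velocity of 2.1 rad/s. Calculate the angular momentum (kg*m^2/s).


L = I * omega
L = 1.184 * 2.1
L = 2.4864


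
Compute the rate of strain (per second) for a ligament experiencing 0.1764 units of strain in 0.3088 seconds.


strain_rate = delta_strain / delta_t
strain_rate = 0.1764 / 0.3088
strain_rate = 0.5712


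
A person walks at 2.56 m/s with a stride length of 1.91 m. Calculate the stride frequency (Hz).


f = v / stride_length
f = 2.56 / 1.91
f = 1.3403


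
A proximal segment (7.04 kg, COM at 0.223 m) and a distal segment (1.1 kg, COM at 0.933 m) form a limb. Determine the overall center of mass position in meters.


COM = (m1*x1 + m2*x2) / (m1 + m2)
COM = (7.04*0.223 + 1.1*0.933) / (7.04 + 1.1)
Numerator = 2.5962
Denominator = 8.1400
COM = 0.3189


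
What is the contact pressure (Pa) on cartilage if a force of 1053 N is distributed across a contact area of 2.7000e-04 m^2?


P = F / A
P = 1053 / 2.7000e-04
P = 3.9000e+06


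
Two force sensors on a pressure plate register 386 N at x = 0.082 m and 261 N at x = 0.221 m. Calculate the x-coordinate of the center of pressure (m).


COP_x = (F1*x1 + F2*x2) / (F1 + F2)
COP_x = (386*0.082 + 261*0.221) / (386 + 261)
Numerator = 89.3330
Denominator = 647
COP_x = 0.1381


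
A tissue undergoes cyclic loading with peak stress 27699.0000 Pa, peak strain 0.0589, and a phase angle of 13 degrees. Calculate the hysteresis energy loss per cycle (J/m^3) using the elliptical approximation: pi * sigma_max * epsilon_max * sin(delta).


E_loss = pi * sigma_max * epsilon_max * sin(delta)
delta = 13 deg = 0.2269 rad
sin(delta) = 0.2250
E_loss = pi * 27699.0000 * 0.0589 * 0.2250
E_loss = 1152.9681


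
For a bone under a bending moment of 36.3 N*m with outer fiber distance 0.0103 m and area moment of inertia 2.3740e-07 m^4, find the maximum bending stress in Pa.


sigma = M * c / I
sigma = 36.3 * 0.0103 / 2.3740e-07
M * c = 0.3739
sigma = 1.5749e+06


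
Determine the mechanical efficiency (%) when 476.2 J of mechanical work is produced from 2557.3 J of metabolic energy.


eta = (W_mech / E_meta) * 100
eta = (476.2 / 2557.3) * 100
ratio = 0.1862
eta = 18.6212


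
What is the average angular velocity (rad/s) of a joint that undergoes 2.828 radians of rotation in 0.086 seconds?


omega = delta_theta / delta_t
omega = 2.828 / 0.086
omega = 32.8837


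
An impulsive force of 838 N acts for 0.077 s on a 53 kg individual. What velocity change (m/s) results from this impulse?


J = F * dt = 838 * 0.077 = 64.5260 N*s
delta_v = J / m
delta_v = 64.5260 / 53
delta_v = 1.2175


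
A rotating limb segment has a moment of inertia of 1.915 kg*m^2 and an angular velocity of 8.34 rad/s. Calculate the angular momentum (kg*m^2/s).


L = I * omega
L = 1.915 * 8.34
L = 15.9711


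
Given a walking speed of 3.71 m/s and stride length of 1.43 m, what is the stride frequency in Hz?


f = v / stride_length
f = 3.71 / 1.43
f = 2.5944


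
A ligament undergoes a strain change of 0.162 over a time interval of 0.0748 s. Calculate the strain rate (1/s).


strain_rate = delta_strain / delta_t
strain_rate = 0.162 / 0.0748
strain_rate = 2.1658


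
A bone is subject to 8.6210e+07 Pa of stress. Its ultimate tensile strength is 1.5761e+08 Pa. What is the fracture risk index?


FRI = applied / ultimate
FRI = 8.6210e+07 / 1.5761e+08
FRI = 0.5470


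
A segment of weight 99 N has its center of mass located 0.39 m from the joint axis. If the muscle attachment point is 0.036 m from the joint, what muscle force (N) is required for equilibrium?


F_muscle = W * d_load / d_muscle
F_muscle = 99 * 0.39 / 0.036
Numerator = 38.6100
F_muscle = 1072.5000


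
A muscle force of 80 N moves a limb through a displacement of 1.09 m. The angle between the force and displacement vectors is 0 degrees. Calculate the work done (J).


W = F * d * cos(theta)
theta = 0 deg = 0.0000 rad
cos(theta) = 1.0000
W = 80 * 1.09 * 1.0000
W = 87.2000


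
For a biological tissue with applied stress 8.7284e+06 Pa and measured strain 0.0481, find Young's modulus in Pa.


E = stress / strain
E = 8.7284e+06 / 0.0481
E = 1.8146e+08


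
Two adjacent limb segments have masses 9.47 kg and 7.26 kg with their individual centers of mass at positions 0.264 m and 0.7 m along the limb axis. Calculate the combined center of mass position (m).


COM = (m1*x1 + m2*x2) / (m1 + m2)
COM = (9.47*0.264 + 7.26*0.7) / (9.47 + 7.26)
Numerator = 7.5821
Denominator = 16.7300
COM = 0.4532


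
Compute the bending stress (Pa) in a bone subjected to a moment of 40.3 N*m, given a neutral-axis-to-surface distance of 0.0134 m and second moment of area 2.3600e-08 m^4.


sigma = M * c / I
sigma = 40.3 * 0.0134 / 2.3600e-08
M * c = 0.5400
sigma = 2.2882e+07


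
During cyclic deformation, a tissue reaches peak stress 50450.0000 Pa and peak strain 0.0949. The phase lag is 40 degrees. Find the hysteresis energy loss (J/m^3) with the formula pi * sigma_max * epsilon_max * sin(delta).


E_loss = pi * sigma_max * epsilon_max * sin(delta)
delta = 40 deg = 0.6981 rad
sin(delta) = 0.6428
E_loss = pi * 50450.0000 * 0.0949 * 0.6428
E_loss = 9668.1806


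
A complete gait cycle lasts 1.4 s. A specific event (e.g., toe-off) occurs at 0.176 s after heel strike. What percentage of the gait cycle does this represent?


pct = (event_time / cycle_time) * 100
pct = (0.176 / 1.4) * 100
ratio = 0.1257
pct = 12.5714


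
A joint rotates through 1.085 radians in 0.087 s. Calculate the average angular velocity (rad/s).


omega = delta_theta / delta_t
omega = 1.085 / 0.087
omega = 12.4713


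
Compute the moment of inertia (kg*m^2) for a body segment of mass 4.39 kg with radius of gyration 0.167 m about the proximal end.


I = m * k^2
I = 4.39 * 0.167^2
k^2 = 0.0279
I = 0.1224


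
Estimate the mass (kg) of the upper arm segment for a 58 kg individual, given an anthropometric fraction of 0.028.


m_segment = body_mass * fraction
m_segment = 58 * 0.028
m_segment = 1.6240


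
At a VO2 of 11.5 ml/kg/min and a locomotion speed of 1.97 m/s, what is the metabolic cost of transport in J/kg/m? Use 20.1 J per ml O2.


Power per kg = VO2 * 20.1 / 60
Power per kg = 11.5 * 20.1 / 60 = 3.8525 W/kg
Cost = power_per_kg / speed
Cost = 3.8525 / 1.97
Cost = 1.9556


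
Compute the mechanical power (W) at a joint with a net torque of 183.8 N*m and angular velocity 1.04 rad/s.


P = M * omega
P = 183.8 * 1.04
P = 191.1520


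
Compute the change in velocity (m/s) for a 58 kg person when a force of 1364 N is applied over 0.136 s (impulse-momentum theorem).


J = F * dt = 1364 * 0.136 = 185.5040 N*s
delta_v = J / m
delta_v = 185.5040 / 58
delta_v = 3.1983


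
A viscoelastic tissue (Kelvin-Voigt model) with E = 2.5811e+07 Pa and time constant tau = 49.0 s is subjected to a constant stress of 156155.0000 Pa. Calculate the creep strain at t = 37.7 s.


epsilon(t) = (sigma/E) * (1 - exp(-t/tau))
sigma/E = 156155.0000 / 2.5811e+07 = 0.0060
exp(-t/tau) = exp(-37.7 / 49.0) = 0.4633
epsilon = 0.0060 * (1 - 0.4633)
epsilon = 0.0032


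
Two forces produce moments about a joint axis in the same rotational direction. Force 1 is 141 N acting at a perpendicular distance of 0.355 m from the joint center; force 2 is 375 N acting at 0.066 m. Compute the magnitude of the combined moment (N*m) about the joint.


M = F1 * d1 + F2 * d2
M = 141 * 0.355 + 375 * 0.066
M = 50.0550 + 24.7500
M = 74.8050


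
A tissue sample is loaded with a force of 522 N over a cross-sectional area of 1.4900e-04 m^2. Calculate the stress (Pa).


stress = F / A
stress = 522 / 1.4900e-04
stress = 3.5034e+06


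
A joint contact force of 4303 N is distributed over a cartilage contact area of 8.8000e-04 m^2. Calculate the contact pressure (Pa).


P = F / A
P = 4303 / 8.8000e-04
P = 4.8898e+06


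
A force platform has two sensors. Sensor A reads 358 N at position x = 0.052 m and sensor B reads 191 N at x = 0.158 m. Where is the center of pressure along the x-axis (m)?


COP_x = (F1*x1 + F2*x2) / (F1 + F2)
COP_x = (358*0.052 + 191*0.158) / (358 + 191)
Numerator = 48.7940
Denominator = 549
COP_x = 0.0889


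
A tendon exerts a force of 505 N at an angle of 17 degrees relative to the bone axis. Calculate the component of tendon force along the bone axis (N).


F_eff = F_tendon * cos(theta)
theta = 17 deg = 0.2967 rad
cos(theta) = 0.9563
F_eff = 505 * 0.9563
F_eff = 482.9339


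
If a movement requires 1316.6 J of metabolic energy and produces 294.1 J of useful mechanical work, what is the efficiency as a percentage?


eta = (W_mech / E_meta) * 100
eta = (294.1 / 1316.6) * 100
ratio = 0.2234
eta = 22.3378


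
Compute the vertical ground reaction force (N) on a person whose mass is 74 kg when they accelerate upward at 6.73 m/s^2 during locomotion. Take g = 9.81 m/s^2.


GRF = m * (g + a)
GRF = 74 * (9.81 + 6.73)
GRF = 74 * 16.5400
GRF = 1223.9600


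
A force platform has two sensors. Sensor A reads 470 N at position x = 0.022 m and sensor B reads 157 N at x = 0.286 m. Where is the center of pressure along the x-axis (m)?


COP_x = (F1*x1 + F2*x2) / (F1 + F2)
COP_x = (470*0.022 + 157*0.286) / (470 + 157)
Numerator = 55.2420
Denominator = 627
COP_x = 0.0881


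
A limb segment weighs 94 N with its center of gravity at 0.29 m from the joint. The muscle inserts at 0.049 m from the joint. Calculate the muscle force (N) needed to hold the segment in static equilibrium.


F_muscle = W * d_load / d_muscle
F_muscle = 94 * 0.29 / 0.049
Numerator = 27.2600
F_muscle = 556.3265


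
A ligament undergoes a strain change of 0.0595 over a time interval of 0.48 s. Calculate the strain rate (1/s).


strain_rate = delta_strain / delta_t
strain_rate = 0.0595 / 0.48
strain_rate = 0.1240


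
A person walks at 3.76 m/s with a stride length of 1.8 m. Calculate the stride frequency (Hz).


f = v / stride_length
f = 3.76 / 1.8
f = 2.0889


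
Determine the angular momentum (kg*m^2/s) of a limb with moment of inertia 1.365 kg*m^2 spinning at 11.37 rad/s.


L = I * omega
L = 1.365 * 11.37
L = 15.5200


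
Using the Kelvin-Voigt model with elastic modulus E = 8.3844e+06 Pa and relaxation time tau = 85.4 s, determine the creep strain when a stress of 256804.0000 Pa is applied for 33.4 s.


epsilon(t) = (sigma/E) * (1 - exp(-t/tau))
sigma/E = 256804.0000 / 8.3844e+06 = 0.0306
exp(-t/tau) = exp(-33.4 / 85.4) = 0.6763
epsilon = 0.0306 * (1 - 0.6763)
epsilon = 0.0099


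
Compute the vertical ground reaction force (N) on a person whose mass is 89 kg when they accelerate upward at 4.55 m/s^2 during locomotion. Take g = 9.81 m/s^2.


GRF = m * (g + a)
GRF = 89 * (9.81 + 4.55)
GRF = 89 * 14.3600
GRF = 1278.0400


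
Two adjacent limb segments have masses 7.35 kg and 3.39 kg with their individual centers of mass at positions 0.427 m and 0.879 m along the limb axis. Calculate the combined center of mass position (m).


COM = (m1*x1 + m2*x2) / (m1 + m2)
COM = (7.35*0.427 + 3.39*0.879) / (7.35 + 3.39)
Numerator = 6.1183
Denominator = 10.7400
COM = 0.5697


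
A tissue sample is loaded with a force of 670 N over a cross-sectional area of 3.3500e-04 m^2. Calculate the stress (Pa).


stress = F / A
stress = 670 / 3.3500e-04
stress = 2.0000e+06


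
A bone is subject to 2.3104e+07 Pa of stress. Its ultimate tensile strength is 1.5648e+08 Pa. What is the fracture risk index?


FRI = applied / ultimate
FRI = 2.3104e+07 / 1.5648e+08
FRI = 0.1476


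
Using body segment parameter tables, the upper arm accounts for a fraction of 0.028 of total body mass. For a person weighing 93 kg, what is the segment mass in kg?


m_segment = body_mass * fraction
m_segment = 93 * 0.028
m_segment = 2.6040


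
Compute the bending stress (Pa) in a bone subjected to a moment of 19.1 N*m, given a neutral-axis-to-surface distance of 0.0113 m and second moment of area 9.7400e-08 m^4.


sigma = M * c / I
sigma = 19.1 * 0.0113 / 9.7400e-08
M * c = 0.2158
sigma = 2.2159e+06


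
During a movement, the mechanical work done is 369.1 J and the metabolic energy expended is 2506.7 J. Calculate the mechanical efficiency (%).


eta = (W_mech / E_meta) * 100
eta = (369.1 / 2506.7) * 100
ratio = 0.1472
eta = 14.7245


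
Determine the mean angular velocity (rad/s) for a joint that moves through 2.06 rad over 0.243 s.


omega = delta_theta / delta_t
omega = 2.06 / 0.243
omega = 8.4774


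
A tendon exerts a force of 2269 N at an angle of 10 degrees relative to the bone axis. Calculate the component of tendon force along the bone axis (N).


F_eff = F_tendon * cos(theta)
theta = 10 deg = 0.1745 rad
cos(theta) = 0.9848
F_eff = 2269 * 0.9848
F_eff = 2234.5288


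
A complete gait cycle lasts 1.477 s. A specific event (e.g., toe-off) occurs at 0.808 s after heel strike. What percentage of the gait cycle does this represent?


pct = (event_time / cycle_time) * 100
pct = (0.808 / 1.477) * 100
ratio = 0.5471
pct = 54.7055


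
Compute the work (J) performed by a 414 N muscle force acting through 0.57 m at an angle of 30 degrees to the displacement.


W = F * d * cos(theta)
theta = 30 deg = 0.5236 rad
cos(theta) = 0.8660
W = 414 * 0.57 * 0.8660
W = 204.3647


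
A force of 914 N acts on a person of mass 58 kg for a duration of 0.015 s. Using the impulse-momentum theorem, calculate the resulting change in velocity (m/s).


J = F * dt = 914 * 0.015 = 13.7100 N*s
delta_v = J / m
delta_v = 13.7100 / 58
delta_v = 0.2364


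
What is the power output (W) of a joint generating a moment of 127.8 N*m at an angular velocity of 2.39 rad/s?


P = M * omega
P = 127.8 * 2.39
P = 305.4420


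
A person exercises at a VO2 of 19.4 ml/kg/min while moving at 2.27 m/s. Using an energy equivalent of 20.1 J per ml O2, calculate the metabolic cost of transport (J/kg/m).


Power per kg = VO2 * 20.1 / 60
Power per kg = 19.4 * 20.1 / 60 = 6.4990 W/kg
Cost = power_per_kg / speed
Cost = 6.4990 / 2.27
Cost = 2.8630


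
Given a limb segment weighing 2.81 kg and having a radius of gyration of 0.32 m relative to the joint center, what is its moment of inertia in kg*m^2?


I = m * k^2
I = 2.81 * 0.32^2
k^2 = 0.1024
I = 0.2877


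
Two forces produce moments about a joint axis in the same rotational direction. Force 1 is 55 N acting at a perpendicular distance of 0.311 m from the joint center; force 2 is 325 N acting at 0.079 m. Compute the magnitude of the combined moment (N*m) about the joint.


M = F1 * d1 + F2 * d2
M = 55 * 0.311 + 325 * 0.079
M = 17.1050 + 25.6750
M = 42.7800


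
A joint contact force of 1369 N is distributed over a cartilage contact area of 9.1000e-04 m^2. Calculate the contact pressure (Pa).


P = F / A
P = 1369 / 9.1000e-04
P = 1.5044e+06


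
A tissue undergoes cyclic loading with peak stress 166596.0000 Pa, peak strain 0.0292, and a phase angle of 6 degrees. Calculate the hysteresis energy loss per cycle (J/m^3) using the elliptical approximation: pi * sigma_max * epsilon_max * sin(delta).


E_loss = pi * sigma_max * epsilon_max * sin(delta)
delta = 6 deg = 0.1047 rad
sin(delta) = 0.1045
E_loss = pi * 166596.0000 * 0.0292 * 0.1045
E_loss = 1597.4669


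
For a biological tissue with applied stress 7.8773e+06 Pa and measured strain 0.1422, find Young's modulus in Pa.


E = stress / strain
E = 7.8773e+06 / 0.1422
E = 5.5396e+07


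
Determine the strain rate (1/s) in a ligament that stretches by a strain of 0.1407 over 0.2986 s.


strain_rate = delta_strain / delta_t
strain_rate = 0.1407 / 0.2986
strain_rate = 0.4712


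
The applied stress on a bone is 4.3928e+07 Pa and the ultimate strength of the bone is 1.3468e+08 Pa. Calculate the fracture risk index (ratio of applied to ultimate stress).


FRI = applied / ultimate
FRI = 4.3928e+07 / 1.3468e+08
FRI = 0.3262


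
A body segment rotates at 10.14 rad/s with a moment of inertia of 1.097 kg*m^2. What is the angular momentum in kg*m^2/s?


L = I * omega
L = 1.097 * 10.14
L = 11.1236


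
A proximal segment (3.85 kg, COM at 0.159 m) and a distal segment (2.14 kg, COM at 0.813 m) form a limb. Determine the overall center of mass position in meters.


COM = (m1*x1 + m2*x2) / (m1 + m2)
COM = (3.85*0.159 + 2.14*0.813) / (3.85 + 2.14)
Numerator = 2.3520
Denominator = 5.9900
COM = 0.3926


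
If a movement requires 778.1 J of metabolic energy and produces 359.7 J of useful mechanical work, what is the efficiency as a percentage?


eta = (W_mech / E_meta) * 100
eta = (359.7 / 778.1) * 100
ratio = 0.4623
eta = 46.2280


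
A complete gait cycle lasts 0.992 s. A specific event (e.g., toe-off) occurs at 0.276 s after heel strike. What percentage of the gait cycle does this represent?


pct = (event_time / cycle_time) * 100
pct = (0.276 / 0.992) * 100
ratio = 0.2782
pct = 27.8226


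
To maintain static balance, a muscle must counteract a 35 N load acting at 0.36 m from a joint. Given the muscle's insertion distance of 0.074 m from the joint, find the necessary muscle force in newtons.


F_muscle = W * d_load / d_muscle
F_muscle = 35 * 0.36 / 0.074
Numerator = 12.6000
F_muscle = 170.2703


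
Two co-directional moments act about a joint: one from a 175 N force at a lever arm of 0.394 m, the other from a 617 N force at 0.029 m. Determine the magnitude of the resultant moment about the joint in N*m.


M = F1 * d1 + F2 * d2
M = 175 * 0.394 + 617 * 0.029
M = 68.9500 + 17.8930
M = 86.8430


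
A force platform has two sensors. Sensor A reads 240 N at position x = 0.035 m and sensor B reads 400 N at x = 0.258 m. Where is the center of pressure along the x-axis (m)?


COP_x = (F1*x1 + F2*x2) / (F1 + F2)
COP_x = (240*0.035 + 400*0.258) / (240 + 400)
Numerator = 111.6000
Denominator = 640
COP_x = 0.1744


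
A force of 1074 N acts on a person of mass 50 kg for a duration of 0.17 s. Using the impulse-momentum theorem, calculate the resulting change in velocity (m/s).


J = F * dt = 1074 * 0.17 = 182.5800 N*s
delta_v = J / m
delta_v = 182.5800 / 50
delta_v = 3.6516


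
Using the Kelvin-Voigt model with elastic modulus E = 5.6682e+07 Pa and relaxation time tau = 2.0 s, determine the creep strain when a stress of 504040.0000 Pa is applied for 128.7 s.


epsilon(t) = (sigma/E) * (1 - exp(-t/tau))
sigma/E = 504040.0000 / 5.6682e+07 = 0.0089
exp(-t/tau) = exp(-128.7 / 2.0) = 1.1302e-28
epsilon = 0.0089 * (1 - 1.1302e-28)
epsilon = 0.0089


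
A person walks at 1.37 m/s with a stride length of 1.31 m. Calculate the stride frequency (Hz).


f = v / stride_length
f = 1.37 / 1.31
f = 1.0458


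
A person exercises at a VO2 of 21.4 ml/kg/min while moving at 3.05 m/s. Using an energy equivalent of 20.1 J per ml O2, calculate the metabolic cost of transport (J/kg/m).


Power per kg = VO2 * 20.1 / 60
Power per kg = 21.4 * 20.1 / 60 = 7.1690 W/kg
Cost = power_per_kg / speed
Cost = 7.1690 / 3.05
Cost = 2.3505


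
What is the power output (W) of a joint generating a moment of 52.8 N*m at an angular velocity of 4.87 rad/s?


P = M * omega
P = 52.8 * 4.87
P = 257.1360


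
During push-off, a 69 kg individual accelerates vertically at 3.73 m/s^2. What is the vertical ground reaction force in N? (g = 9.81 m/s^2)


GRF = m * (g + a)
GRF = 69 * (9.81 + 3.73)
GRF = 69 * 13.5400
GRF = 934.2600


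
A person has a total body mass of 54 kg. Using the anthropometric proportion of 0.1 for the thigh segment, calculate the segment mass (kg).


m_segment = body_mass * fraction
m_segment = 54 * 0.1
m_segment = 5.4000


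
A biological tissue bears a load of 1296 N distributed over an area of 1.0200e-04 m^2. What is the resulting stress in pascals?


stress = F / A
stress = 1296 / 1.0200e-04
stress = 1.2706e+07


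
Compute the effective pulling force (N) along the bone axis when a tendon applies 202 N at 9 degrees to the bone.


F_eff = F_tendon * cos(theta)
theta = 9 deg = 0.1571 rad
cos(theta) = 0.9877
F_eff = 202 * 0.9877
F_eff = 199.5130


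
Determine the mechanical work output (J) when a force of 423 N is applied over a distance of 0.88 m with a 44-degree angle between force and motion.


W = F * d * cos(theta)
theta = 44 deg = 0.7679 rad
cos(theta) = 0.7193
W = 423 * 0.88 * 0.7193
W = 267.7670


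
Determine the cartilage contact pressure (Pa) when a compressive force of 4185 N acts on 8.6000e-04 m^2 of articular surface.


P = F / A
P = 4185 / 8.6000e-04
P = 4.8663e+06


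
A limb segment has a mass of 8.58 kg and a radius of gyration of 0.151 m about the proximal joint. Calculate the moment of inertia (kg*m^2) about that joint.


I = m * k^2
I = 8.58 * 0.151^2
k^2 = 0.0228
I = 0.1956


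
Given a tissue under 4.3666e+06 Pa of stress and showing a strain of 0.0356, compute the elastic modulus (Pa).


E = stress / strain
E = 4.3666e+06 / 0.0356
E = 1.2266e+08


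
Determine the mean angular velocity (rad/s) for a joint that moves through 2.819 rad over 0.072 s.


omega = delta_theta / delta_t
omega = 2.819 / 0.072
omega = 39.1528


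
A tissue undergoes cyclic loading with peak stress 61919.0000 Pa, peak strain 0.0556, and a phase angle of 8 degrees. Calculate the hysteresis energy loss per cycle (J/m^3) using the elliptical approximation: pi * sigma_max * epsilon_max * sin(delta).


E_loss = pi * sigma_max * epsilon_max * sin(delta)
delta = 8 deg = 0.1396 rad
sin(delta) = 0.1392
E_loss = pi * 61919.0000 * 0.0556 * 0.1392
E_loss = 1505.2336


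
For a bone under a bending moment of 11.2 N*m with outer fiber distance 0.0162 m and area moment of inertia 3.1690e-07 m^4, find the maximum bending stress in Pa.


sigma = M * c / I
sigma = 11.2 * 0.0162 / 3.1690e-07
M * c = 0.1814
sigma = 572546.5447


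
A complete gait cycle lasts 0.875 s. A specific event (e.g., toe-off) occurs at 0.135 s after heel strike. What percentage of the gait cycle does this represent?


pct = (event_time / cycle_time) * 100
pct = (0.135 / 0.875) * 100
ratio = 0.1543
pct = 15.4286


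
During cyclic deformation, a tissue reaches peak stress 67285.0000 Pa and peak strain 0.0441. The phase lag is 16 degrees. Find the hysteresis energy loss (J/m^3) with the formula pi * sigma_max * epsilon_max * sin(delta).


E_loss = pi * sigma_max * epsilon_max * sin(delta)
delta = 16 deg = 0.2793 rad
sin(delta) = 0.2756
E_loss = pi * 67285.0000 * 0.0441 * 0.2756
E_loss = 2569.4774


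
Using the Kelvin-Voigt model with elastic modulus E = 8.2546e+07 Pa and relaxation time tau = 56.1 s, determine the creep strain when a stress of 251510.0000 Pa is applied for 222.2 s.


epsilon(t) = (sigma/E) * (1 - exp(-t/tau))
sigma/E = 251510.0000 / 8.2546e+07 = 0.0030
exp(-t/tau) = exp(-222.2 / 56.1) = 0.0190
epsilon = 0.0030 * (1 - 0.0190)
epsilon = 0.0030


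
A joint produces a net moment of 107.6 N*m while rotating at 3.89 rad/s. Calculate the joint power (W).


P = M * omega
P = 107.6 * 3.89
P = 418.5640


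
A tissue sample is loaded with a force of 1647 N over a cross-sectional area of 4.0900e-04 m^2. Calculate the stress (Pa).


stress = F / A
stress = 1647 / 4.0900e-04
stress = 4.0269e+06


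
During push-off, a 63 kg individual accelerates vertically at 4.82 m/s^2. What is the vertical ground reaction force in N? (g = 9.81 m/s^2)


GRF = m * (g + a)
GRF = 63 * (9.81 + 4.82)
GRF = 63 * 14.6300
GRF = 921.6900


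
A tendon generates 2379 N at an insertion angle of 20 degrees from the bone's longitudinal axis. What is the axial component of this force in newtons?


F_eff = F_tendon * cos(theta)
theta = 20 deg = 0.3491 rad
cos(theta) = 0.9397
F_eff = 2379 * 0.9397
F_eff = 2235.5287


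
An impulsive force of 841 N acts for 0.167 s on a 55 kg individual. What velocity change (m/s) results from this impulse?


J = F * dt = 841 * 0.167 = 140.4470 N*s
delta_v = J / m
delta_v = 140.4470 / 55
delta_v = 2.5536


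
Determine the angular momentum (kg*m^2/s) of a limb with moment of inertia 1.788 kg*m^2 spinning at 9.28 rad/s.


L = I * omega
L = 1.788 * 9.28
L = 16.5926


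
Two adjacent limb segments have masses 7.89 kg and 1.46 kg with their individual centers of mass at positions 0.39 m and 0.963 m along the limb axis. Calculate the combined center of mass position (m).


COM = (m1*x1 + m2*x2) / (m1 + m2)
COM = (7.89*0.39 + 1.46*0.963) / (7.89 + 1.46)
Numerator = 4.4831
Denominator = 9.3500
COM = 0.4795


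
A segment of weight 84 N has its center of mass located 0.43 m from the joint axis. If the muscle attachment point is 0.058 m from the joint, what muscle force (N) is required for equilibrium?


F_muscle = W * d_load / d_muscle
F_muscle = 84 * 0.43 / 0.058
Numerator = 36.1200
F_muscle = 622.7586


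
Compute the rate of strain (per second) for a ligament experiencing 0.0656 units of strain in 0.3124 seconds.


strain_rate = delta_strain / delta_t
strain_rate = 0.0656 / 0.3124
strain_rate = 0.2100


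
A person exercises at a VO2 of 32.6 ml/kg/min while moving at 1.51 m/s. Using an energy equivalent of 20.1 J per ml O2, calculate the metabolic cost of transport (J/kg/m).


Power per kg = VO2 * 20.1 / 60
Power per kg = 32.6 * 20.1 / 60 = 10.9210 W/kg
Cost = power_per_kg / speed
Cost = 10.9210 / 1.51
Cost = 7.2325


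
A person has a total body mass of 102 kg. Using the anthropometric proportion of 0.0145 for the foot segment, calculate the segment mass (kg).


m_segment = body_mass * fraction
m_segment = 102 * 0.0145
m_segment = 1.4790


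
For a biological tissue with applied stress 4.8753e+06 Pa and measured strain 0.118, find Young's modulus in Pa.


E = stress / strain
E = 4.8753e+06 / 0.118
E = 4.1316e+07


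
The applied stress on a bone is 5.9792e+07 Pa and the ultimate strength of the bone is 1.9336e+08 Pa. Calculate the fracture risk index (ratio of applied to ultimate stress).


FRI = applied / ultimate
FRI = 5.9792e+07 / 1.9336e+08
FRI = 0.3092


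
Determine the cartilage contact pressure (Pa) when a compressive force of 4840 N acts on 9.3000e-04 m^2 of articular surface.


P = F / A
P = 4840 / 9.3000e-04
P = 5.2043e+06


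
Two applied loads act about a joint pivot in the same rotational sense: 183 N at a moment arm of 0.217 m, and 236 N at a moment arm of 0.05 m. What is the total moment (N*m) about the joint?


M = F1 * d1 + F2 * d2
M = 183 * 0.217 + 236 * 0.05
M = 39.7110 + 11.8000
M = 51.5110


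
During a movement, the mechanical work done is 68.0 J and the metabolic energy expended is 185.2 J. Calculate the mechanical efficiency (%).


eta = (W_mech / E_meta) * 100
eta = (68.0 / 185.2) * 100
ratio = 0.3672
eta = 36.7171


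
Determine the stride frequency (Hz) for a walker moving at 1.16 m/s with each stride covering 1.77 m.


f = v / stride_length
f = 1.16 / 1.77
f = 0.6554


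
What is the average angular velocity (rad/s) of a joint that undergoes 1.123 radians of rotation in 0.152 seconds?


omega = delta_theta / delta_t
omega = 1.123 / 0.152
omega = 7.3882


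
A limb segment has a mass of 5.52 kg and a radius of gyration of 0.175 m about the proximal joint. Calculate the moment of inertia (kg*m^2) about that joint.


I = m * k^2
I = 5.52 * 0.175^2
k^2 = 0.0306
I = 0.1690


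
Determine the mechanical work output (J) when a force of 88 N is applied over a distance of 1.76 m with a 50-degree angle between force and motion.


W = F * d * cos(theta)
theta = 50 deg = 0.8727 rad
cos(theta) = 0.6428
W = 88 * 1.76 * 0.6428
W = 99.5549


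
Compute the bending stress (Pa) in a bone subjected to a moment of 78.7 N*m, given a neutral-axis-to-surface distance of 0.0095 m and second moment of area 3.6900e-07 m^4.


sigma = M * c / I
sigma = 78.7 * 0.0095 / 3.6900e-07
M * c = 0.7477
sigma = 2.0262e+06


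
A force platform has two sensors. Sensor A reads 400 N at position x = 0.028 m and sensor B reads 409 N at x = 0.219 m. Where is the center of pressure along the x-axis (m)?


COP_x = (F1*x1 + F2*x2) / (F1 + F2)
COP_x = (400*0.028 + 409*0.219) / (400 + 409)
Numerator = 100.7710
Denominator = 809
COP_x = 0.1246
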